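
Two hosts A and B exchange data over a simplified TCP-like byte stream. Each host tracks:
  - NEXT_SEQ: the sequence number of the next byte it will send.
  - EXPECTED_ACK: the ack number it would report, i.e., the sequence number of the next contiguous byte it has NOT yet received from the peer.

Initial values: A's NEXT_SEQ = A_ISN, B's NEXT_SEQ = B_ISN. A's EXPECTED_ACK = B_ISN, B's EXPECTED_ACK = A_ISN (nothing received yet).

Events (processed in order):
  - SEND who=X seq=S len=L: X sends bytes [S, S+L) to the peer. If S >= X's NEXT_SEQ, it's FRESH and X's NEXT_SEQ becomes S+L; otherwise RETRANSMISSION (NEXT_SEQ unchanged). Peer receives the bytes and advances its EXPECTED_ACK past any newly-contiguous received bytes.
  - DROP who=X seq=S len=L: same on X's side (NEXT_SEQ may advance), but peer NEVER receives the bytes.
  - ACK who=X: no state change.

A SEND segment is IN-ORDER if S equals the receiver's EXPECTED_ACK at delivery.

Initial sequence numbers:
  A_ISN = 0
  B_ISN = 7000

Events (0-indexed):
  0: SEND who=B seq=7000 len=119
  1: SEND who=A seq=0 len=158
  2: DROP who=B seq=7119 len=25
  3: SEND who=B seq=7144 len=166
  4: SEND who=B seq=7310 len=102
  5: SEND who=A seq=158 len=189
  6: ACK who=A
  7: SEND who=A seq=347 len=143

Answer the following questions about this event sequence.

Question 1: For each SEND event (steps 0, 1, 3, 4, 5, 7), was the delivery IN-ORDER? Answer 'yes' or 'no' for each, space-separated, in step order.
Step 0: SEND seq=7000 -> in-order
Step 1: SEND seq=0 -> in-order
Step 3: SEND seq=7144 -> out-of-order
Step 4: SEND seq=7310 -> out-of-order
Step 5: SEND seq=158 -> in-order
Step 7: SEND seq=347 -> in-order

Answer: yes yes no no yes yes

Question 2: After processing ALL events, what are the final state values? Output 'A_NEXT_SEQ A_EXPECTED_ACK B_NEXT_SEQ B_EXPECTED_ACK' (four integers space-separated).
After event 0: A_seq=0 A_ack=7119 B_seq=7119 B_ack=0
After event 1: A_seq=158 A_ack=7119 B_seq=7119 B_ack=158
After event 2: A_seq=158 A_ack=7119 B_seq=7144 B_ack=158
After event 3: A_seq=158 A_ack=7119 B_seq=7310 B_ack=158
After event 4: A_seq=158 A_ack=7119 B_seq=7412 B_ack=158
After event 5: A_seq=347 A_ack=7119 B_seq=7412 B_ack=347
After event 6: A_seq=347 A_ack=7119 B_seq=7412 B_ack=347
After event 7: A_seq=490 A_ack=7119 B_seq=7412 B_ack=490

Answer: 490 7119 7412 490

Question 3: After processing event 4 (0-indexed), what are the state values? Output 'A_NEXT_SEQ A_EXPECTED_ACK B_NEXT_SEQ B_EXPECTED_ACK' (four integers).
After event 0: A_seq=0 A_ack=7119 B_seq=7119 B_ack=0
After event 1: A_seq=158 A_ack=7119 B_seq=7119 B_ack=158
After event 2: A_seq=158 A_ack=7119 B_seq=7144 B_ack=158
After event 3: A_seq=158 A_ack=7119 B_seq=7310 B_ack=158
After event 4: A_seq=158 A_ack=7119 B_seq=7412 B_ack=158

158 7119 7412 158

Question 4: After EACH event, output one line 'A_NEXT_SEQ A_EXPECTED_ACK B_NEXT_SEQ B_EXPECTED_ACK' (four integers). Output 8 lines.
0 7119 7119 0
158 7119 7119 158
158 7119 7144 158
158 7119 7310 158
158 7119 7412 158
347 7119 7412 347
347 7119 7412 347
490 7119 7412 490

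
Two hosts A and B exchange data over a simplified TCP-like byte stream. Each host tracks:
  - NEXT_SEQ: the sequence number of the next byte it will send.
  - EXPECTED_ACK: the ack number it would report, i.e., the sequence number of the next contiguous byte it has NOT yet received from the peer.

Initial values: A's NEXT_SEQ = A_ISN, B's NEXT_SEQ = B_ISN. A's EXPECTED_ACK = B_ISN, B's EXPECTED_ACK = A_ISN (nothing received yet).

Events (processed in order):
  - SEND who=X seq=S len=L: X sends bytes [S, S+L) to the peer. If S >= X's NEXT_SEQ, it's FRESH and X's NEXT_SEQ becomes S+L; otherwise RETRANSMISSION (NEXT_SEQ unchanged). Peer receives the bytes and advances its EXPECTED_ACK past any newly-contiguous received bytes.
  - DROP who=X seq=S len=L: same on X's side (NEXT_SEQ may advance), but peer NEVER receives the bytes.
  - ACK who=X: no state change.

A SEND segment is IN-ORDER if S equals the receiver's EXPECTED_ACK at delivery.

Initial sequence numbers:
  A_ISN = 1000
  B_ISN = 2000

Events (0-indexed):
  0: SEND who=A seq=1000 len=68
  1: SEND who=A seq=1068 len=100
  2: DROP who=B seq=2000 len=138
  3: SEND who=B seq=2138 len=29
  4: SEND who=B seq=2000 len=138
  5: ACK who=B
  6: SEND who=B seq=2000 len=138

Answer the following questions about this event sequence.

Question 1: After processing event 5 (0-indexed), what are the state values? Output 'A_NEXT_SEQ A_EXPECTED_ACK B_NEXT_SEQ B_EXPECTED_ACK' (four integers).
After event 0: A_seq=1068 A_ack=2000 B_seq=2000 B_ack=1068
After event 1: A_seq=1168 A_ack=2000 B_seq=2000 B_ack=1168
After event 2: A_seq=1168 A_ack=2000 B_seq=2138 B_ack=1168
After event 3: A_seq=1168 A_ack=2000 B_seq=2167 B_ack=1168
After event 4: A_seq=1168 A_ack=2167 B_seq=2167 B_ack=1168
After event 5: A_seq=1168 A_ack=2167 B_seq=2167 B_ack=1168

1168 2167 2167 1168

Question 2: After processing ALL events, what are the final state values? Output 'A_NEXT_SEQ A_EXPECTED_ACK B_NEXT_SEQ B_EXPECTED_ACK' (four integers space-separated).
Answer: 1168 2167 2167 1168

Derivation:
After event 0: A_seq=1068 A_ack=2000 B_seq=2000 B_ack=1068
After event 1: A_seq=1168 A_ack=2000 B_seq=2000 B_ack=1168
After event 2: A_seq=1168 A_ack=2000 B_seq=2138 B_ack=1168
After event 3: A_seq=1168 A_ack=2000 B_seq=2167 B_ack=1168
After event 4: A_seq=1168 A_ack=2167 B_seq=2167 B_ack=1168
After event 5: A_seq=1168 A_ack=2167 B_seq=2167 B_ack=1168
After event 6: A_seq=1168 A_ack=2167 B_seq=2167 B_ack=1168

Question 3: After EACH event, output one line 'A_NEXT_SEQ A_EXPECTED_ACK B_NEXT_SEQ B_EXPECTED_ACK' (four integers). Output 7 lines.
1068 2000 2000 1068
1168 2000 2000 1168
1168 2000 2138 1168
1168 2000 2167 1168
1168 2167 2167 1168
1168 2167 2167 1168
1168 2167 2167 1168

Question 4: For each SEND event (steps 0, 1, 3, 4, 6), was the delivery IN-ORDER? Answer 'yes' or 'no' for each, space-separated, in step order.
Answer: yes yes no yes no

Derivation:
Step 0: SEND seq=1000 -> in-order
Step 1: SEND seq=1068 -> in-order
Step 3: SEND seq=2138 -> out-of-order
Step 4: SEND seq=2000 -> in-order
Step 6: SEND seq=2000 -> out-of-order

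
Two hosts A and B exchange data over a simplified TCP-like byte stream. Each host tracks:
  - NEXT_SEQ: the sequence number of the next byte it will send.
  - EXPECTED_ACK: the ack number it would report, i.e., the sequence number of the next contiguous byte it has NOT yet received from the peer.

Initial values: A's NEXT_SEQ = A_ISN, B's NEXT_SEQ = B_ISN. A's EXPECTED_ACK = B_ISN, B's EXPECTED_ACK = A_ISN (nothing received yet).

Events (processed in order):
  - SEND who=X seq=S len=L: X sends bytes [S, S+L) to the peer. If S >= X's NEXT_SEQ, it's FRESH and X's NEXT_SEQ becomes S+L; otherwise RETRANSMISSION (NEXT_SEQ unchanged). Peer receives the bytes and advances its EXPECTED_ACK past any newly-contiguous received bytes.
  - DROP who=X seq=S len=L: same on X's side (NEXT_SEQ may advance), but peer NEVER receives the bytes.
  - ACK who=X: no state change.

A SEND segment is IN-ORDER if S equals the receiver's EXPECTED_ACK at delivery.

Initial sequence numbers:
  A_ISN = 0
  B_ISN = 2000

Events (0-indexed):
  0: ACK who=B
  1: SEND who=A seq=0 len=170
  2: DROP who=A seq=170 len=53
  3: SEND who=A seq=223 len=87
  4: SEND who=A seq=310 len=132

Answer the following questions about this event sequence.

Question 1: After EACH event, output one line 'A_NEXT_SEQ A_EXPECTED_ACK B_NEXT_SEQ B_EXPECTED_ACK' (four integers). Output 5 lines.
0 2000 2000 0
170 2000 2000 170
223 2000 2000 170
310 2000 2000 170
442 2000 2000 170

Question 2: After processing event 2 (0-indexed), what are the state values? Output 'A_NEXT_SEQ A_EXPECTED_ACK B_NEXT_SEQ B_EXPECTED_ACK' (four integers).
After event 0: A_seq=0 A_ack=2000 B_seq=2000 B_ack=0
After event 1: A_seq=170 A_ack=2000 B_seq=2000 B_ack=170
After event 2: A_seq=223 A_ack=2000 B_seq=2000 B_ack=170

223 2000 2000 170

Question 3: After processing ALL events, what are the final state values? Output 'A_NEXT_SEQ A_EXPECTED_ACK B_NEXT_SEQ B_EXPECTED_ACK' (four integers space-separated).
After event 0: A_seq=0 A_ack=2000 B_seq=2000 B_ack=0
After event 1: A_seq=170 A_ack=2000 B_seq=2000 B_ack=170
After event 2: A_seq=223 A_ack=2000 B_seq=2000 B_ack=170
After event 3: A_seq=310 A_ack=2000 B_seq=2000 B_ack=170
After event 4: A_seq=442 A_ack=2000 B_seq=2000 B_ack=170

Answer: 442 2000 2000 170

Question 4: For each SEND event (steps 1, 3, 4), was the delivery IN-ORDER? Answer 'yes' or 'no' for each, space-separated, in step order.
Answer: yes no no

Derivation:
Step 1: SEND seq=0 -> in-order
Step 3: SEND seq=223 -> out-of-order
Step 4: SEND seq=310 -> out-of-order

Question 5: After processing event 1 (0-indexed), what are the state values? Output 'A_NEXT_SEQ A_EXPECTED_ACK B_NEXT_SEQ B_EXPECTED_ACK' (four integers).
After event 0: A_seq=0 A_ack=2000 B_seq=2000 B_ack=0
After event 1: A_seq=170 A_ack=2000 B_seq=2000 B_ack=170

170 2000 2000 170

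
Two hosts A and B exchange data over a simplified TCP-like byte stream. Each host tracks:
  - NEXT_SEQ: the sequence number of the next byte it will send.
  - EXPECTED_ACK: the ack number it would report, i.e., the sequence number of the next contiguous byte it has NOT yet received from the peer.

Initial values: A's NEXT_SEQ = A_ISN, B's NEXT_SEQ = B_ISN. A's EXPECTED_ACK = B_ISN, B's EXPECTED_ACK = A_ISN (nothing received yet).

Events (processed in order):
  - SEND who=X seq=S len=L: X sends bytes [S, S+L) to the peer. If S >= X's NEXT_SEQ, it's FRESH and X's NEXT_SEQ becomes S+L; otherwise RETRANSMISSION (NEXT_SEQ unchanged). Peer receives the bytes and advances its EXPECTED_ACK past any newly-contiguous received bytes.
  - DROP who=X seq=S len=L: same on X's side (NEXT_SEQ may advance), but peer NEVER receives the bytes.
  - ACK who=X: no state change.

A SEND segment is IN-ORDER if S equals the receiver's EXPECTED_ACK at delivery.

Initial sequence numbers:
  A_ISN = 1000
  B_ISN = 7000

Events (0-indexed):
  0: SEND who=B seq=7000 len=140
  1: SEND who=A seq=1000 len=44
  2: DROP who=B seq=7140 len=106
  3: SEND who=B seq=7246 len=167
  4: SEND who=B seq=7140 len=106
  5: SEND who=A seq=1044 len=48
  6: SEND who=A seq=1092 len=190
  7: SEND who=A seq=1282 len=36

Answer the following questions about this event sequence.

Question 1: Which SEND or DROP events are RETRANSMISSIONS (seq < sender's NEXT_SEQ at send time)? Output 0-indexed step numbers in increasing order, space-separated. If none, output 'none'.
Answer: 4

Derivation:
Step 0: SEND seq=7000 -> fresh
Step 1: SEND seq=1000 -> fresh
Step 2: DROP seq=7140 -> fresh
Step 3: SEND seq=7246 -> fresh
Step 4: SEND seq=7140 -> retransmit
Step 5: SEND seq=1044 -> fresh
Step 6: SEND seq=1092 -> fresh
Step 7: SEND seq=1282 -> fresh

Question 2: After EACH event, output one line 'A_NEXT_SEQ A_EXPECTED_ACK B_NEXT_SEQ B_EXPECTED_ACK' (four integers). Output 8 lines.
1000 7140 7140 1000
1044 7140 7140 1044
1044 7140 7246 1044
1044 7140 7413 1044
1044 7413 7413 1044
1092 7413 7413 1092
1282 7413 7413 1282
1318 7413 7413 1318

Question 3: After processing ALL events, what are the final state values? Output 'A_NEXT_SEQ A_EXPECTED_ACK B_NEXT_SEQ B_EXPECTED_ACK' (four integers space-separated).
Answer: 1318 7413 7413 1318

Derivation:
After event 0: A_seq=1000 A_ack=7140 B_seq=7140 B_ack=1000
After event 1: A_seq=1044 A_ack=7140 B_seq=7140 B_ack=1044
After event 2: A_seq=1044 A_ack=7140 B_seq=7246 B_ack=1044
After event 3: A_seq=1044 A_ack=7140 B_seq=7413 B_ack=1044
After event 4: A_seq=1044 A_ack=7413 B_seq=7413 B_ack=1044
After event 5: A_seq=1092 A_ack=7413 B_seq=7413 B_ack=1092
After event 6: A_seq=1282 A_ack=7413 B_seq=7413 B_ack=1282
After event 7: A_seq=1318 A_ack=7413 B_seq=7413 B_ack=1318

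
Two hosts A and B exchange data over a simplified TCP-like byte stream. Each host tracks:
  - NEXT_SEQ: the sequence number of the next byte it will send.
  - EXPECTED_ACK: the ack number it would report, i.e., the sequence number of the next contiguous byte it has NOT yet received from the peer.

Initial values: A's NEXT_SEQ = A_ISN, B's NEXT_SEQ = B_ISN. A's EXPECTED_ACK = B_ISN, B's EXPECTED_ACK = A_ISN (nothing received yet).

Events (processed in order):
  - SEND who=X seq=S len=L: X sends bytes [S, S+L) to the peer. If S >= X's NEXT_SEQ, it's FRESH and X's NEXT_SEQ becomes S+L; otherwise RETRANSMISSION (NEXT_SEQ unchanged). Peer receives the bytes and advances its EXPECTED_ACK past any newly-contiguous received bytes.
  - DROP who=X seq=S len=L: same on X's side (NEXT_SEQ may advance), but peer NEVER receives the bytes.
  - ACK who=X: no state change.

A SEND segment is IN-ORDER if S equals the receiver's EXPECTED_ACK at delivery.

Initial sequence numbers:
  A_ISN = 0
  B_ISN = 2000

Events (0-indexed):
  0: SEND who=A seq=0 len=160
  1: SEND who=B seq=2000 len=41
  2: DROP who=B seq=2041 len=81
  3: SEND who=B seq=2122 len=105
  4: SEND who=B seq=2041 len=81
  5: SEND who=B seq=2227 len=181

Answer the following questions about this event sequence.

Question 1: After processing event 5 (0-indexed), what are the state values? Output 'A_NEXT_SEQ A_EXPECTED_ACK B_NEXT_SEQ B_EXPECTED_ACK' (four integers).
After event 0: A_seq=160 A_ack=2000 B_seq=2000 B_ack=160
After event 1: A_seq=160 A_ack=2041 B_seq=2041 B_ack=160
After event 2: A_seq=160 A_ack=2041 B_seq=2122 B_ack=160
After event 3: A_seq=160 A_ack=2041 B_seq=2227 B_ack=160
After event 4: A_seq=160 A_ack=2227 B_seq=2227 B_ack=160
After event 5: A_seq=160 A_ack=2408 B_seq=2408 B_ack=160

160 2408 2408 160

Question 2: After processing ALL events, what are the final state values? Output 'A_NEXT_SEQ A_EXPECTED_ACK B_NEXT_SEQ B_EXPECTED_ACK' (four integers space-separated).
After event 0: A_seq=160 A_ack=2000 B_seq=2000 B_ack=160
After event 1: A_seq=160 A_ack=2041 B_seq=2041 B_ack=160
After event 2: A_seq=160 A_ack=2041 B_seq=2122 B_ack=160
After event 3: A_seq=160 A_ack=2041 B_seq=2227 B_ack=160
After event 4: A_seq=160 A_ack=2227 B_seq=2227 B_ack=160
After event 5: A_seq=160 A_ack=2408 B_seq=2408 B_ack=160

Answer: 160 2408 2408 160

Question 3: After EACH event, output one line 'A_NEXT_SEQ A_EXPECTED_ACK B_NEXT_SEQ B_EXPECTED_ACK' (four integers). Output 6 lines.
160 2000 2000 160
160 2041 2041 160
160 2041 2122 160
160 2041 2227 160
160 2227 2227 160
160 2408 2408 160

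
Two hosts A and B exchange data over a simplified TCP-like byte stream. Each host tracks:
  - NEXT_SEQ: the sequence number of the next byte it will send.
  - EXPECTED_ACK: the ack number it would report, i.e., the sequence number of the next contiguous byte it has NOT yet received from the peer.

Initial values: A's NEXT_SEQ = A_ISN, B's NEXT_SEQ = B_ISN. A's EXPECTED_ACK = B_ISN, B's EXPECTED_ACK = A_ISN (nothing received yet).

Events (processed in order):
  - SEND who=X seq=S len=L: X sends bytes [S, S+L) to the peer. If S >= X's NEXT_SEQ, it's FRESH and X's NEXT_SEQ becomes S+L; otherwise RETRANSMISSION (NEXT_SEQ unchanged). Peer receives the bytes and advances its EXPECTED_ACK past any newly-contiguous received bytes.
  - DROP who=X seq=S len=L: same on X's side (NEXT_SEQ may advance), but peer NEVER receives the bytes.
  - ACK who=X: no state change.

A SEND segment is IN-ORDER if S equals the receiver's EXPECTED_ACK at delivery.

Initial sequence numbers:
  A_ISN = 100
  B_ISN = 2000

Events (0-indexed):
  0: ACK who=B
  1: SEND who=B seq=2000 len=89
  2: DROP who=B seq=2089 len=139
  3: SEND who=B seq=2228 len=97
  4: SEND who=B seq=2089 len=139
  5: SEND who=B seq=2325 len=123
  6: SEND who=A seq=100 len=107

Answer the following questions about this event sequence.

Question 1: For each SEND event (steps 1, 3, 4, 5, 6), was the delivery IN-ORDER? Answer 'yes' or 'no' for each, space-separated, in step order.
Step 1: SEND seq=2000 -> in-order
Step 3: SEND seq=2228 -> out-of-order
Step 4: SEND seq=2089 -> in-order
Step 5: SEND seq=2325 -> in-order
Step 6: SEND seq=100 -> in-order

Answer: yes no yes yes yes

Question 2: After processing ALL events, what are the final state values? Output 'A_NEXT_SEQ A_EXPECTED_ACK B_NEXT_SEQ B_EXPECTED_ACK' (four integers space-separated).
Answer: 207 2448 2448 207

Derivation:
After event 0: A_seq=100 A_ack=2000 B_seq=2000 B_ack=100
After event 1: A_seq=100 A_ack=2089 B_seq=2089 B_ack=100
After event 2: A_seq=100 A_ack=2089 B_seq=2228 B_ack=100
After event 3: A_seq=100 A_ack=2089 B_seq=2325 B_ack=100
After event 4: A_seq=100 A_ack=2325 B_seq=2325 B_ack=100
After event 5: A_seq=100 A_ack=2448 B_seq=2448 B_ack=100
After event 6: A_seq=207 A_ack=2448 B_seq=2448 B_ack=207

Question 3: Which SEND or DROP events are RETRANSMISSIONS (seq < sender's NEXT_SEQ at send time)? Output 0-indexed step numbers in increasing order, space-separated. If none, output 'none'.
Step 1: SEND seq=2000 -> fresh
Step 2: DROP seq=2089 -> fresh
Step 3: SEND seq=2228 -> fresh
Step 4: SEND seq=2089 -> retransmit
Step 5: SEND seq=2325 -> fresh
Step 6: SEND seq=100 -> fresh

Answer: 4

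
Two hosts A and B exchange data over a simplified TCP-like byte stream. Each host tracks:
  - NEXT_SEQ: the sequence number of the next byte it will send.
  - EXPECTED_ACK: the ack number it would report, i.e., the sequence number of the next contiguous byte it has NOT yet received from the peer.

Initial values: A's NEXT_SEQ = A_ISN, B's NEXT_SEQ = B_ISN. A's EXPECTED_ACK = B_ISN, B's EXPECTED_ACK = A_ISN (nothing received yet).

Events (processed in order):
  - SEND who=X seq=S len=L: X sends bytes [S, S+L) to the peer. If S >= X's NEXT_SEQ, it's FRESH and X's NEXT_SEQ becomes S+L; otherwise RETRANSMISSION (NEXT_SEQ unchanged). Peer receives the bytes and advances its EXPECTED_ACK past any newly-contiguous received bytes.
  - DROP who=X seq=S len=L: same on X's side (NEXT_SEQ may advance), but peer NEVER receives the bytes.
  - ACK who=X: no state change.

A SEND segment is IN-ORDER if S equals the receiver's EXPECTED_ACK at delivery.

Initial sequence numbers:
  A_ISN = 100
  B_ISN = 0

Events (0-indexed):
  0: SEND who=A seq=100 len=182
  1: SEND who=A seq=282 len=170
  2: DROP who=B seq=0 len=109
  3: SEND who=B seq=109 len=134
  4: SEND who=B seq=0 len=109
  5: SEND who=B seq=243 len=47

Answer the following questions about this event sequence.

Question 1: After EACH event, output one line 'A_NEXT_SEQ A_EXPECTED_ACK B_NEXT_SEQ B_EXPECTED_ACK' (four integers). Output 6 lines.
282 0 0 282
452 0 0 452
452 0 109 452
452 0 243 452
452 243 243 452
452 290 290 452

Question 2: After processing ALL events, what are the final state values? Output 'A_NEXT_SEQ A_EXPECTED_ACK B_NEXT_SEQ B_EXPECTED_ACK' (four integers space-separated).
Answer: 452 290 290 452

Derivation:
After event 0: A_seq=282 A_ack=0 B_seq=0 B_ack=282
After event 1: A_seq=452 A_ack=0 B_seq=0 B_ack=452
After event 2: A_seq=452 A_ack=0 B_seq=109 B_ack=452
After event 3: A_seq=452 A_ack=0 B_seq=243 B_ack=452
After event 4: A_seq=452 A_ack=243 B_seq=243 B_ack=452
After event 5: A_seq=452 A_ack=290 B_seq=290 B_ack=452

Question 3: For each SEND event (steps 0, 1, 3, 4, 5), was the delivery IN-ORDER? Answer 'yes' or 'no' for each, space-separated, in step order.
Step 0: SEND seq=100 -> in-order
Step 1: SEND seq=282 -> in-order
Step 3: SEND seq=109 -> out-of-order
Step 4: SEND seq=0 -> in-order
Step 5: SEND seq=243 -> in-order

Answer: yes yes no yes yes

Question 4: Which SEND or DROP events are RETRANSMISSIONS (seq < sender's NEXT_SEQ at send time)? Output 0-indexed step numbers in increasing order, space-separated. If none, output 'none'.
Answer: 4

Derivation:
Step 0: SEND seq=100 -> fresh
Step 1: SEND seq=282 -> fresh
Step 2: DROP seq=0 -> fresh
Step 3: SEND seq=109 -> fresh
Step 4: SEND seq=0 -> retransmit
Step 5: SEND seq=243 -> fresh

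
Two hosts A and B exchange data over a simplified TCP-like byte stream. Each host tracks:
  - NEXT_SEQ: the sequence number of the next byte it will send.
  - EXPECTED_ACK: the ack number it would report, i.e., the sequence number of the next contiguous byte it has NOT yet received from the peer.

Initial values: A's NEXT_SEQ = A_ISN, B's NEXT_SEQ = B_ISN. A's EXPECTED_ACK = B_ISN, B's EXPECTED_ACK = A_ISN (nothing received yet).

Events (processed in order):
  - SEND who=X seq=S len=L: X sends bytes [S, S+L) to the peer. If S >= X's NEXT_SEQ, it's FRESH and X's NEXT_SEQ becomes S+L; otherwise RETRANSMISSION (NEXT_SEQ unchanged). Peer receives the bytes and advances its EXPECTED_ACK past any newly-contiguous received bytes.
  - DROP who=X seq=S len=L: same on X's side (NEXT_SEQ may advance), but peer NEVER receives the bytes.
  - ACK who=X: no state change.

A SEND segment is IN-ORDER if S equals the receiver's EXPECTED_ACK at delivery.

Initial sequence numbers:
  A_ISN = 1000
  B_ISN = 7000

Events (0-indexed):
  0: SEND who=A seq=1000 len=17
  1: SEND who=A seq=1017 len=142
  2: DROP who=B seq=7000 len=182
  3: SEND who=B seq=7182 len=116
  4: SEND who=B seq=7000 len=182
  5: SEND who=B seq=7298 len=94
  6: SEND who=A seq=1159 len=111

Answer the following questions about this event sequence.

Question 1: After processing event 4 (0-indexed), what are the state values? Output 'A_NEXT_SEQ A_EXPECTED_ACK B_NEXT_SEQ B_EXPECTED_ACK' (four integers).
After event 0: A_seq=1017 A_ack=7000 B_seq=7000 B_ack=1017
After event 1: A_seq=1159 A_ack=7000 B_seq=7000 B_ack=1159
After event 2: A_seq=1159 A_ack=7000 B_seq=7182 B_ack=1159
After event 3: A_seq=1159 A_ack=7000 B_seq=7298 B_ack=1159
After event 4: A_seq=1159 A_ack=7298 B_seq=7298 B_ack=1159

1159 7298 7298 1159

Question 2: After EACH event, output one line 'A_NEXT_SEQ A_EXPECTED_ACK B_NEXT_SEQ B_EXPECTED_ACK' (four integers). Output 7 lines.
1017 7000 7000 1017
1159 7000 7000 1159
1159 7000 7182 1159
1159 7000 7298 1159
1159 7298 7298 1159
1159 7392 7392 1159
1270 7392 7392 1270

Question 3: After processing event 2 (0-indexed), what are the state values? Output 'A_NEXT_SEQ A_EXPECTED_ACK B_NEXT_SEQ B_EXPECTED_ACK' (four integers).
After event 0: A_seq=1017 A_ack=7000 B_seq=7000 B_ack=1017
After event 1: A_seq=1159 A_ack=7000 B_seq=7000 B_ack=1159
After event 2: A_seq=1159 A_ack=7000 B_seq=7182 B_ack=1159

1159 7000 7182 1159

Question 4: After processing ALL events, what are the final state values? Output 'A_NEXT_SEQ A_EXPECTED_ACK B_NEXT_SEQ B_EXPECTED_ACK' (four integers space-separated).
After event 0: A_seq=1017 A_ack=7000 B_seq=7000 B_ack=1017
After event 1: A_seq=1159 A_ack=7000 B_seq=7000 B_ack=1159
After event 2: A_seq=1159 A_ack=7000 B_seq=7182 B_ack=1159
After event 3: A_seq=1159 A_ack=7000 B_seq=7298 B_ack=1159
After event 4: A_seq=1159 A_ack=7298 B_seq=7298 B_ack=1159
After event 5: A_seq=1159 A_ack=7392 B_seq=7392 B_ack=1159
After event 6: A_seq=1270 A_ack=7392 B_seq=7392 B_ack=1270

Answer: 1270 7392 7392 1270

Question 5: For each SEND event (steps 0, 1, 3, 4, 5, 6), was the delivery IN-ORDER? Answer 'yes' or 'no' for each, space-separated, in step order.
Answer: yes yes no yes yes yes

Derivation:
Step 0: SEND seq=1000 -> in-order
Step 1: SEND seq=1017 -> in-order
Step 3: SEND seq=7182 -> out-of-order
Step 4: SEND seq=7000 -> in-order
Step 5: SEND seq=7298 -> in-order
Step 6: SEND seq=1159 -> in-order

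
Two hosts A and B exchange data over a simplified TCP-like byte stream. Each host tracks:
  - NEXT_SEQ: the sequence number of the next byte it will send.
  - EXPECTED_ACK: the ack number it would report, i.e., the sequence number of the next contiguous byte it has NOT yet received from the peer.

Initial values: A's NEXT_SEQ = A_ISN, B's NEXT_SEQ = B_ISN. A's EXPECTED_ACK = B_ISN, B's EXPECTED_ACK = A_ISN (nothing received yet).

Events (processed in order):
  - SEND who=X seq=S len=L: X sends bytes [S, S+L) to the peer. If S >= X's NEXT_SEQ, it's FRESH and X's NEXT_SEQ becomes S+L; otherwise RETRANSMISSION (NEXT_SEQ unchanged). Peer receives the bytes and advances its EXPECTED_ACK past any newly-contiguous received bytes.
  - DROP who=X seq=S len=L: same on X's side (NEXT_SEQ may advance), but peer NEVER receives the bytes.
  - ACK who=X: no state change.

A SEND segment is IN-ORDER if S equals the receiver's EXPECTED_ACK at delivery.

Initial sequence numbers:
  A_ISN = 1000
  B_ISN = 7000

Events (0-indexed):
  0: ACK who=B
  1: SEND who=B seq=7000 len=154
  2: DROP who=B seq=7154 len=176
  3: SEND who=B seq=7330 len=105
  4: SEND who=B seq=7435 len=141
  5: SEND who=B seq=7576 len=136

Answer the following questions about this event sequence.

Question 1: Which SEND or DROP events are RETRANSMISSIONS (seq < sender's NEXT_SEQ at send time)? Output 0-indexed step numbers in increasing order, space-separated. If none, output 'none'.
Answer: none

Derivation:
Step 1: SEND seq=7000 -> fresh
Step 2: DROP seq=7154 -> fresh
Step 3: SEND seq=7330 -> fresh
Step 4: SEND seq=7435 -> fresh
Step 5: SEND seq=7576 -> fresh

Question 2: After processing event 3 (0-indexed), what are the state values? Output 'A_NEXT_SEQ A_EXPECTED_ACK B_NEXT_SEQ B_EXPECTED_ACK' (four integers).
After event 0: A_seq=1000 A_ack=7000 B_seq=7000 B_ack=1000
After event 1: A_seq=1000 A_ack=7154 B_seq=7154 B_ack=1000
After event 2: A_seq=1000 A_ack=7154 B_seq=7330 B_ack=1000
After event 3: A_seq=1000 A_ack=7154 B_seq=7435 B_ack=1000

1000 7154 7435 1000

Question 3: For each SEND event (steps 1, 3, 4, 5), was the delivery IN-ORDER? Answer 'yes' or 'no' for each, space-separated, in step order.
Answer: yes no no no

Derivation:
Step 1: SEND seq=7000 -> in-order
Step 3: SEND seq=7330 -> out-of-order
Step 4: SEND seq=7435 -> out-of-order
Step 5: SEND seq=7576 -> out-of-order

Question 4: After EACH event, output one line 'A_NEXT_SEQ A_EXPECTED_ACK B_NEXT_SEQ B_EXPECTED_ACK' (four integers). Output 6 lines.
1000 7000 7000 1000
1000 7154 7154 1000
1000 7154 7330 1000
1000 7154 7435 1000
1000 7154 7576 1000
1000 7154 7712 1000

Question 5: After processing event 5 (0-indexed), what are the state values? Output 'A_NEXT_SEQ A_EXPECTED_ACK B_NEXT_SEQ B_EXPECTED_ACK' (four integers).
After event 0: A_seq=1000 A_ack=7000 B_seq=7000 B_ack=1000
After event 1: A_seq=1000 A_ack=7154 B_seq=7154 B_ack=1000
After event 2: A_seq=1000 A_ack=7154 B_seq=7330 B_ack=1000
After event 3: A_seq=1000 A_ack=7154 B_seq=7435 B_ack=1000
After event 4: A_seq=1000 A_ack=7154 B_seq=7576 B_ack=1000
After event 5: A_seq=1000 A_ack=7154 B_seq=7712 B_ack=1000

1000 7154 7712 1000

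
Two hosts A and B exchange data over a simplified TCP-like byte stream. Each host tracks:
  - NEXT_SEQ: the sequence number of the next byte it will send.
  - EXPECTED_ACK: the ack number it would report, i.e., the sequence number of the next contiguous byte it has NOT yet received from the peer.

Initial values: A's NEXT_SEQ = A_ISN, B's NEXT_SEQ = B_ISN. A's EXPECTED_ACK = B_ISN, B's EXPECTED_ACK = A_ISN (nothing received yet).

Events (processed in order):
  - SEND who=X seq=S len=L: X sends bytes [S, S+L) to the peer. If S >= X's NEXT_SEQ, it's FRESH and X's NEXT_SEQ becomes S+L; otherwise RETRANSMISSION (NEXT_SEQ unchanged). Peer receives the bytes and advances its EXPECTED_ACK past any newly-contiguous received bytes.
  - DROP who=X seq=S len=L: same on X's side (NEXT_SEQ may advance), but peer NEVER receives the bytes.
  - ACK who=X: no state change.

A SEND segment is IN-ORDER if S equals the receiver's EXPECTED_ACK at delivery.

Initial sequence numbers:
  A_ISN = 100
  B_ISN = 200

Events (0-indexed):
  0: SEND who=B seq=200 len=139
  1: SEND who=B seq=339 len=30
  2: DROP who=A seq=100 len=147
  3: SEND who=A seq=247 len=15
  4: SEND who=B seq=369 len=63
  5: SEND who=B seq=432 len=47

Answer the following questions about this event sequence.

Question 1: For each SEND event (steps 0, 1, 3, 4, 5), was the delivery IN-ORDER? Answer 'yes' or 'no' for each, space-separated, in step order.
Answer: yes yes no yes yes

Derivation:
Step 0: SEND seq=200 -> in-order
Step 1: SEND seq=339 -> in-order
Step 3: SEND seq=247 -> out-of-order
Step 4: SEND seq=369 -> in-order
Step 5: SEND seq=432 -> in-order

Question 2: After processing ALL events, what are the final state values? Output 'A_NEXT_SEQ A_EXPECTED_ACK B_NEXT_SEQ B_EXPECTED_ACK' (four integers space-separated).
Answer: 262 479 479 100

Derivation:
After event 0: A_seq=100 A_ack=339 B_seq=339 B_ack=100
After event 1: A_seq=100 A_ack=369 B_seq=369 B_ack=100
After event 2: A_seq=247 A_ack=369 B_seq=369 B_ack=100
After event 3: A_seq=262 A_ack=369 B_seq=369 B_ack=100
After event 4: A_seq=262 A_ack=432 B_seq=432 B_ack=100
After event 5: A_seq=262 A_ack=479 B_seq=479 B_ack=100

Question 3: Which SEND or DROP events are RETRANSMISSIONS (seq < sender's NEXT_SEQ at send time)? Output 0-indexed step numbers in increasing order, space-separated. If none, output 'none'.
Answer: none

Derivation:
Step 0: SEND seq=200 -> fresh
Step 1: SEND seq=339 -> fresh
Step 2: DROP seq=100 -> fresh
Step 3: SEND seq=247 -> fresh
Step 4: SEND seq=369 -> fresh
Step 5: SEND seq=432 -> fresh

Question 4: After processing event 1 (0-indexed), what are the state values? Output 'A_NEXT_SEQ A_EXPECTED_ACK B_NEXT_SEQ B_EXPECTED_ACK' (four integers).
After event 0: A_seq=100 A_ack=339 B_seq=339 B_ack=100
After event 1: A_seq=100 A_ack=369 B_seq=369 B_ack=100

100 369 369 100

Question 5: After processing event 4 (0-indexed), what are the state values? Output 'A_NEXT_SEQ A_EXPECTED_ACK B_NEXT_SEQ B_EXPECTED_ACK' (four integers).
After event 0: A_seq=100 A_ack=339 B_seq=339 B_ack=100
After event 1: A_seq=100 A_ack=369 B_seq=369 B_ack=100
After event 2: A_seq=247 A_ack=369 B_seq=369 B_ack=100
After event 3: A_seq=262 A_ack=369 B_seq=369 B_ack=100
After event 4: A_seq=262 A_ack=432 B_seq=432 B_ack=100

262 432 432 100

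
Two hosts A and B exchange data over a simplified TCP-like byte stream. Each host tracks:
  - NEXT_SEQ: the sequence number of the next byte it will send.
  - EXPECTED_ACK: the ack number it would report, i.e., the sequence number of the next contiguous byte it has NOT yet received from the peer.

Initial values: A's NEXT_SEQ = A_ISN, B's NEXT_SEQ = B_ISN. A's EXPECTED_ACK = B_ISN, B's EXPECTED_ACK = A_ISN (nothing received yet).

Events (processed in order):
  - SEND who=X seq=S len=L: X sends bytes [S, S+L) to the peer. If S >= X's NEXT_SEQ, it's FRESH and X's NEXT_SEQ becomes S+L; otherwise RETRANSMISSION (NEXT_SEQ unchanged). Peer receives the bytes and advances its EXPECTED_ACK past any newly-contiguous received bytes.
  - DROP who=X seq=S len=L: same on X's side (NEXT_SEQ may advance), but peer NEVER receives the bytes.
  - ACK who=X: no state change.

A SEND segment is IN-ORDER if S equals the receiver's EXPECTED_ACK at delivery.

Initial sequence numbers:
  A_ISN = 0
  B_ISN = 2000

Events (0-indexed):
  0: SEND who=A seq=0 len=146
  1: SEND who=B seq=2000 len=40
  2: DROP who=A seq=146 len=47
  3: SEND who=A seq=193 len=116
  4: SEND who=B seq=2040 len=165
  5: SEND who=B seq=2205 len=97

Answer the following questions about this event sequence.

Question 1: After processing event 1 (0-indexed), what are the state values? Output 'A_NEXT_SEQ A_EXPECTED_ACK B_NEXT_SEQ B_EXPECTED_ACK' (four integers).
After event 0: A_seq=146 A_ack=2000 B_seq=2000 B_ack=146
After event 1: A_seq=146 A_ack=2040 B_seq=2040 B_ack=146

146 2040 2040 146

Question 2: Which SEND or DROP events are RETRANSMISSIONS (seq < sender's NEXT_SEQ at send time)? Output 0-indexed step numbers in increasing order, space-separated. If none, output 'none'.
Step 0: SEND seq=0 -> fresh
Step 1: SEND seq=2000 -> fresh
Step 2: DROP seq=146 -> fresh
Step 3: SEND seq=193 -> fresh
Step 4: SEND seq=2040 -> fresh
Step 5: SEND seq=2205 -> fresh

Answer: none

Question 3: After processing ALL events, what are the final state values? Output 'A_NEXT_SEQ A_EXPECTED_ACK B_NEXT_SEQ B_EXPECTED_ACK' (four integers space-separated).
Answer: 309 2302 2302 146

Derivation:
After event 0: A_seq=146 A_ack=2000 B_seq=2000 B_ack=146
After event 1: A_seq=146 A_ack=2040 B_seq=2040 B_ack=146
After event 2: A_seq=193 A_ack=2040 B_seq=2040 B_ack=146
After event 3: A_seq=309 A_ack=2040 B_seq=2040 B_ack=146
After event 4: A_seq=309 A_ack=2205 B_seq=2205 B_ack=146
After event 5: A_seq=309 A_ack=2302 B_seq=2302 B_ack=146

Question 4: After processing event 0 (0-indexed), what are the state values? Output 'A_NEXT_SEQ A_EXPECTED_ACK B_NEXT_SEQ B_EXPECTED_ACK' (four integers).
After event 0: A_seq=146 A_ack=2000 B_seq=2000 B_ack=146

146 2000 2000 146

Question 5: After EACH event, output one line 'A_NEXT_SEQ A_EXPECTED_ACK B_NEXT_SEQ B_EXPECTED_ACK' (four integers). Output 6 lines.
146 2000 2000 146
146 2040 2040 146
193 2040 2040 146
309 2040 2040 146
309 2205 2205 146
309 2302 2302 146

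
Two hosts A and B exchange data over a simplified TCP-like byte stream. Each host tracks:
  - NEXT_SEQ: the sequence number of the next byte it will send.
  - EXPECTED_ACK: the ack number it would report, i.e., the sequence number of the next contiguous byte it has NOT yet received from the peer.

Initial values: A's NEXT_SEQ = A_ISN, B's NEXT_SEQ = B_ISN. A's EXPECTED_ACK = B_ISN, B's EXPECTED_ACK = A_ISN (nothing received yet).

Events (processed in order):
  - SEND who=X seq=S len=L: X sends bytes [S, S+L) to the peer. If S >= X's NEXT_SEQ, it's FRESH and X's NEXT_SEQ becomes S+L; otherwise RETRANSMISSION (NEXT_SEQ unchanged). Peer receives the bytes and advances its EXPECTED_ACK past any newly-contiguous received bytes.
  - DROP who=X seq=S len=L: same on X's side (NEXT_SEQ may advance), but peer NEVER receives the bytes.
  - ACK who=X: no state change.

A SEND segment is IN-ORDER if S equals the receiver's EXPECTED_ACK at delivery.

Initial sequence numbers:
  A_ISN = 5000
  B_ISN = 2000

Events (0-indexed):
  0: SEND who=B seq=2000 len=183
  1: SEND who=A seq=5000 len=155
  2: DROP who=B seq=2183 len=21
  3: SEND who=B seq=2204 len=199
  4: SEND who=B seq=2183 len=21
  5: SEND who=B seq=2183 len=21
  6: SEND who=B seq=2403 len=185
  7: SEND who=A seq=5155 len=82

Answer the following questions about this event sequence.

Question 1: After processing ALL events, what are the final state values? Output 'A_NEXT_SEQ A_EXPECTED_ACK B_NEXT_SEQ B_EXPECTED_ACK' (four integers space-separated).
Answer: 5237 2588 2588 5237

Derivation:
After event 0: A_seq=5000 A_ack=2183 B_seq=2183 B_ack=5000
After event 1: A_seq=5155 A_ack=2183 B_seq=2183 B_ack=5155
After event 2: A_seq=5155 A_ack=2183 B_seq=2204 B_ack=5155
After event 3: A_seq=5155 A_ack=2183 B_seq=2403 B_ack=5155
After event 4: A_seq=5155 A_ack=2403 B_seq=2403 B_ack=5155
After event 5: A_seq=5155 A_ack=2403 B_seq=2403 B_ack=5155
After event 6: A_seq=5155 A_ack=2588 B_seq=2588 B_ack=5155
After event 7: A_seq=5237 A_ack=2588 B_seq=2588 B_ack=5237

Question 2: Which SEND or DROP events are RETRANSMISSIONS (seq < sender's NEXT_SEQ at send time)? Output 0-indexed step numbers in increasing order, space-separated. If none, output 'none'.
Answer: 4 5

Derivation:
Step 0: SEND seq=2000 -> fresh
Step 1: SEND seq=5000 -> fresh
Step 2: DROP seq=2183 -> fresh
Step 3: SEND seq=2204 -> fresh
Step 4: SEND seq=2183 -> retransmit
Step 5: SEND seq=2183 -> retransmit
Step 6: SEND seq=2403 -> fresh
Step 7: SEND seq=5155 -> fresh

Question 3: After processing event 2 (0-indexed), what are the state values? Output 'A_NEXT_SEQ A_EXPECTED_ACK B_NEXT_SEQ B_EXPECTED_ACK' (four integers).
After event 0: A_seq=5000 A_ack=2183 B_seq=2183 B_ack=5000
After event 1: A_seq=5155 A_ack=2183 B_seq=2183 B_ack=5155
After event 2: A_seq=5155 A_ack=2183 B_seq=2204 B_ack=5155

5155 2183 2204 5155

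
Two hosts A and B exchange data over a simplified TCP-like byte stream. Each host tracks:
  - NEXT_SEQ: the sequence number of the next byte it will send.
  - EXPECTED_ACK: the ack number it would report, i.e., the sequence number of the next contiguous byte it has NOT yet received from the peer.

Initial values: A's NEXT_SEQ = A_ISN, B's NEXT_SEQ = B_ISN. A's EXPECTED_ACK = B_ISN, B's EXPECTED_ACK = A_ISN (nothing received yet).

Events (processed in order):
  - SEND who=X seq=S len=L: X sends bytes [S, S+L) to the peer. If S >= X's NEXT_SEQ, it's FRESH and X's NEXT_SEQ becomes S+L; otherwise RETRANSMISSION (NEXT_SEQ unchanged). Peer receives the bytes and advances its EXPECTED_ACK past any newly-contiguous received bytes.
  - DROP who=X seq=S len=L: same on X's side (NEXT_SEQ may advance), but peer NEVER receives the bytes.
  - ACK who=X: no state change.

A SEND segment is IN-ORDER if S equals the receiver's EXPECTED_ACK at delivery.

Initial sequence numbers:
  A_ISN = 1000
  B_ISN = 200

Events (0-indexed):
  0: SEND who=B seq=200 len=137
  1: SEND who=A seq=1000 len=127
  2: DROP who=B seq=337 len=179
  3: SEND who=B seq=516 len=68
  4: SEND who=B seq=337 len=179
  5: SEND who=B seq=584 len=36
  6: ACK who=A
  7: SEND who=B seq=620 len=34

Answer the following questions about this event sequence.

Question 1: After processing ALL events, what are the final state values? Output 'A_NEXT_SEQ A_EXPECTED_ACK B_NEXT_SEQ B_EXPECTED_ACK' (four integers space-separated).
After event 0: A_seq=1000 A_ack=337 B_seq=337 B_ack=1000
After event 1: A_seq=1127 A_ack=337 B_seq=337 B_ack=1127
After event 2: A_seq=1127 A_ack=337 B_seq=516 B_ack=1127
After event 3: A_seq=1127 A_ack=337 B_seq=584 B_ack=1127
After event 4: A_seq=1127 A_ack=584 B_seq=584 B_ack=1127
After event 5: A_seq=1127 A_ack=620 B_seq=620 B_ack=1127
After event 6: A_seq=1127 A_ack=620 B_seq=620 B_ack=1127
After event 7: A_seq=1127 A_ack=654 B_seq=654 B_ack=1127

Answer: 1127 654 654 1127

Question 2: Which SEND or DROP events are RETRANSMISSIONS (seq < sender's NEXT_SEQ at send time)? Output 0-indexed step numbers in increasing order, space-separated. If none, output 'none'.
Step 0: SEND seq=200 -> fresh
Step 1: SEND seq=1000 -> fresh
Step 2: DROP seq=337 -> fresh
Step 3: SEND seq=516 -> fresh
Step 4: SEND seq=337 -> retransmit
Step 5: SEND seq=584 -> fresh
Step 7: SEND seq=620 -> fresh

Answer: 4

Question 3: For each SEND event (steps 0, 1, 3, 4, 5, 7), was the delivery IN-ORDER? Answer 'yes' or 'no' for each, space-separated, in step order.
Step 0: SEND seq=200 -> in-order
Step 1: SEND seq=1000 -> in-order
Step 3: SEND seq=516 -> out-of-order
Step 4: SEND seq=337 -> in-order
Step 5: SEND seq=584 -> in-order
Step 7: SEND seq=620 -> in-order

Answer: yes yes no yes yes yes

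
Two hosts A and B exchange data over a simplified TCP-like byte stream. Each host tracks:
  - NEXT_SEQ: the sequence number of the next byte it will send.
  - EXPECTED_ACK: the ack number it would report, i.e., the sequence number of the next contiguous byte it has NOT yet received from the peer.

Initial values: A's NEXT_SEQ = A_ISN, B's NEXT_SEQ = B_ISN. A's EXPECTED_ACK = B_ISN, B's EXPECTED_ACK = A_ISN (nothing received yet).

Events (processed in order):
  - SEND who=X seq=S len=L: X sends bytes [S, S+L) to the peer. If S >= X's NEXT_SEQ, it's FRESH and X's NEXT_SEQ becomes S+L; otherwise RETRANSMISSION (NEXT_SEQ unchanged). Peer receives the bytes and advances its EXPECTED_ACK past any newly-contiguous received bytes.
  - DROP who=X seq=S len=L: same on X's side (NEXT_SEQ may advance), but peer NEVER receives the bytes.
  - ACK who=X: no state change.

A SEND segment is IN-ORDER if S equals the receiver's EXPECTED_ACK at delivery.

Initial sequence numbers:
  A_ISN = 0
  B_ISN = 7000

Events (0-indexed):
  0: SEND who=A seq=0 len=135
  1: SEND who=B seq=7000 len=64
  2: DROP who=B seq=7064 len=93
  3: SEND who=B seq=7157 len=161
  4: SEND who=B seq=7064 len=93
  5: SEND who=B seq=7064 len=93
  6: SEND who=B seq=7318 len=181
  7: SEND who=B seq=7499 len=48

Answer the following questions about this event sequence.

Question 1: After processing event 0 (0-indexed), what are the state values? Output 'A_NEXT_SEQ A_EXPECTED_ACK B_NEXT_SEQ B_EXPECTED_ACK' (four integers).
After event 0: A_seq=135 A_ack=7000 B_seq=7000 B_ack=135

135 7000 7000 135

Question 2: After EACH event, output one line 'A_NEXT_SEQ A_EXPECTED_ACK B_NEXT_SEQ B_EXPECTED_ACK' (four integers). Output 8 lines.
135 7000 7000 135
135 7064 7064 135
135 7064 7157 135
135 7064 7318 135
135 7318 7318 135
135 7318 7318 135
135 7499 7499 135
135 7547 7547 135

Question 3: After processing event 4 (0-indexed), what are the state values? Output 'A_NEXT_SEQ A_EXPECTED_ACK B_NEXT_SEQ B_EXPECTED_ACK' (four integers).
After event 0: A_seq=135 A_ack=7000 B_seq=7000 B_ack=135
After event 1: A_seq=135 A_ack=7064 B_seq=7064 B_ack=135
After event 2: A_seq=135 A_ack=7064 B_seq=7157 B_ack=135
After event 3: A_seq=135 A_ack=7064 B_seq=7318 B_ack=135
After event 4: A_seq=135 A_ack=7318 B_seq=7318 B_ack=135

135 7318 7318 135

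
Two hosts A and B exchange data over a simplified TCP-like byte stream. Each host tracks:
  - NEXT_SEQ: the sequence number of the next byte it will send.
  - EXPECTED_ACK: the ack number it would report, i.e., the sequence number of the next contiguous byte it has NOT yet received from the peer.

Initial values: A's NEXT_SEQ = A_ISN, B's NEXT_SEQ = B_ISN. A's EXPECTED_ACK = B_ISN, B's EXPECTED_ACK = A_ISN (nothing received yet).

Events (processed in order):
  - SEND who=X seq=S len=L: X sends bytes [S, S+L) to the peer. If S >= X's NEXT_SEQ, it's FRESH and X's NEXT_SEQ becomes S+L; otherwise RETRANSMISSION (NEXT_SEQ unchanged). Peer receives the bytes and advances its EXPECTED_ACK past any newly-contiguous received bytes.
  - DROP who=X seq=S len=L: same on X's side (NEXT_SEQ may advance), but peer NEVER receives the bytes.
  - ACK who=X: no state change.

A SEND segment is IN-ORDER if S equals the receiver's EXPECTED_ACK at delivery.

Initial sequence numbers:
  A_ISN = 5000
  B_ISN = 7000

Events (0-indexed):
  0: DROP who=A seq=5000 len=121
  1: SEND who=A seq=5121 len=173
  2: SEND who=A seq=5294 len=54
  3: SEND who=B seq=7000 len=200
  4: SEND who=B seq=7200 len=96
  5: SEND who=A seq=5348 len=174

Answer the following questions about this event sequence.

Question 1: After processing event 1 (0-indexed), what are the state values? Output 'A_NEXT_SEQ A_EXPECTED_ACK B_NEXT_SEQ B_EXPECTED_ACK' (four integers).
After event 0: A_seq=5121 A_ack=7000 B_seq=7000 B_ack=5000
After event 1: A_seq=5294 A_ack=7000 B_seq=7000 B_ack=5000

5294 7000 7000 5000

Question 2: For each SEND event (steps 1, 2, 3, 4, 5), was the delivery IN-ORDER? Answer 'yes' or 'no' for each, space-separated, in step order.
Answer: no no yes yes no

Derivation:
Step 1: SEND seq=5121 -> out-of-order
Step 2: SEND seq=5294 -> out-of-order
Step 3: SEND seq=7000 -> in-order
Step 4: SEND seq=7200 -> in-order
Step 5: SEND seq=5348 -> out-of-order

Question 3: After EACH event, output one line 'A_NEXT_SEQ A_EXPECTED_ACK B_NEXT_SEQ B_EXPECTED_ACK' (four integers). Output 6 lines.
5121 7000 7000 5000
5294 7000 7000 5000
5348 7000 7000 5000
5348 7200 7200 5000
5348 7296 7296 5000
5522 7296 7296 5000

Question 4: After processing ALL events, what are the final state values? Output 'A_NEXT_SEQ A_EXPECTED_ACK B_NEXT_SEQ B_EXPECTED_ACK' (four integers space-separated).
Answer: 5522 7296 7296 5000

Derivation:
After event 0: A_seq=5121 A_ack=7000 B_seq=7000 B_ack=5000
After event 1: A_seq=5294 A_ack=7000 B_seq=7000 B_ack=5000
After event 2: A_seq=5348 A_ack=7000 B_seq=7000 B_ack=5000
After event 3: A_seq=5348 A_ack=7200 B_seq=7200 B_ack=5000
After event 4: A_seq=5348 A_ack=7296 B_seq=7296 B_ack=5000
After event 5: A_seq=5522 A_ack=7296 B_seq=7296 B_ack=5000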